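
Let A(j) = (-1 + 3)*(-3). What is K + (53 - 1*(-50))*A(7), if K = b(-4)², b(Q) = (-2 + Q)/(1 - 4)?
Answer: -614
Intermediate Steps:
b(Q) = ⅔ - Q/3 (b(Q) = (-2 + Q)/(-3) = (-2 + Q)*(-⅓) = ⅔ - Q/3)
A(j) = -6 (A(j) = 2*(-3) = -6)
K = 4 (K = (⅔ - ⅓*(-4))² = (⅔ + 4/3)² = 2² = 4)
K + (53 - 1*(-50))*A(7) = 4 + (53 - 1*(-50))*(-6) = 4 + (53 + 50)*(-6) = 4 + 103*(-6) = 4 - 618 = -614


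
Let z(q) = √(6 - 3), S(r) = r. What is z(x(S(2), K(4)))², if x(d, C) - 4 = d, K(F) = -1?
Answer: 3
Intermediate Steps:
x(d, C) = 4 + d
z(q) = √3
z(x(S(2), K(4)))² = (√3)² = 3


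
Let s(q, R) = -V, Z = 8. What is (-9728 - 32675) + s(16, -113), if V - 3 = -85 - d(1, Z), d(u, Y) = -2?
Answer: -42323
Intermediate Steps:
V = -80 (V = 3 + (-85 - 1*(-2)) = 3 + (-85 + 2) = 3 - 83 = -80)
s(q, R) = 80 (s(q, R) = -1*(-80) = 80)
(-9728 - 32675) + s(16, -113) = (-9728 - 32675) + 80 = -42403 + 80 = -42323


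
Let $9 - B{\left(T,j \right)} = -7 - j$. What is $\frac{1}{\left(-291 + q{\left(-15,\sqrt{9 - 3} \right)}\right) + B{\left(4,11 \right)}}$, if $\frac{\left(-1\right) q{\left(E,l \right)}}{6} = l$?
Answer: $- \frac{11}{2895} + \frac{\sqrt{6}}{11580} \approx -0.0035881$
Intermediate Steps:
$B{\left(T,j \right)} = 16 + j$ ($B{\left(T,j \right)} = 9 - \left(-7 - j\right) = 9 + \left(7 + j\right) = 16 + j$)
$q{\left(E,l \right)} = - 6 l$
$\frac{1}{\left(-291 + q{\left(-15,\sqrt{9 - 3} \right)}\right) + B{\left(4,11 \right)}} = \frac{1}{\left(-291 - 6 \sqrt{9 - 3}\right) + \left(16 + 11\right)} = \frac{1}{\left(-291 - 6 \sqrt{6}\right) + 27} = \frac{1}{-264 - 6 \sqrt{6}}$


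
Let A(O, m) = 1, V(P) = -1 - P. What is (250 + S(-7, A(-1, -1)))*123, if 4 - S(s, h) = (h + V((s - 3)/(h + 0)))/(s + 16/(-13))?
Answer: 3358884/107 ≈ 31391.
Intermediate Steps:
S(s, h) = 4 - (-1 + h - (-3 + s)/h)/(-16/13 + s) (S(s, h) = 4 - (h + (-1 - (s - 3)/(h + 0)))/(s + 16/(-13)) = 4 - (h + (-1 - (-3 + s)/h))/(s + 16*(-1/13)) = 4 - (h + (-1 - (-3 + s)/h))/(s - 16/13) = 4 - (h + (-1 - (-3 + s)/h))/(-16/13 + s) = 4 - (-1 + h - (-3 + s)/h)/(-16/13 + s))
(250 + S(-7, A(-1, -1)))*123 = (250 + (-39 + 13*(-7) - 1*1*(51 - 52*(-7) + 13*1))/(1*(-16 + 13*(-7))))*123 = (250 + 1*(-39 - 91 - 1*1*(51 + 364 + 13))/(-16 - 91))*123 = (250 + 1*(-39 - 91 - 1*1*428)/(-107))*123 = (250 + 1*(-1/107)*(-39 - 91 - 428))*123 = (250 + 1*(-1/107)*(-558))*123 = (250 + 558/107)*123 = (27308/107)*123 = 3358884/107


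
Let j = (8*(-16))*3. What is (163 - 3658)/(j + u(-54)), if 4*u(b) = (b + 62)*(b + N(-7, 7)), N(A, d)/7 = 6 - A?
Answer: 699/62 ≈ 11.274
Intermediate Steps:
N(A, d) = 42 - 7*A (N(A, d) = 7*(6 - A) = 42 - 7*A)
j = -384 (j = -128*3 = -384)
u(b) = (62 + b)*(91 + b)/4 (u(b) = ((b + 62)*(b + (42 - 7*(-7))))/4 = ((62 + b)*(b + (42 + 49)))/4 = ((62 + b)*(b + 91))/4 = ((62 + b)*(91 + b))/4 = (62 + b)*(91 + b)/4)
(163 - 3658)/(j + u(-54)) = (163 - 3658)/(-384 + (2821/2 + (¼)*(-54)² + (153/4)*(-54))) = -3495/(-384 + (2821/2 + (¼)*2916 - 4131/2)) = -3495/(-384 + (2821/2 + 729 - 4131/2)) = -3495/(-384 + 74) = -3495/(-310) = -3495*(-1/310) = 699/62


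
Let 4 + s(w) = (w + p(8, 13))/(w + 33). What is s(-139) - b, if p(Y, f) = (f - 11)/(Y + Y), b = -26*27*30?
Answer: 17856599/848 ≈ 21057.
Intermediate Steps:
b = -21060 (b = -702*30 = -21060)
p(Y, f) = (-11 + f)/(2*Y) (p(Y, f) = (-11 + f)/((2*Y)) = (-11 + f)*(1/(2*Y)) = (-11 + f)/(2*Y))
s(w) = -4 + (⅛ + w)/(33 + w) (s(w) = -4 + (w + (½)*(-11 + 13)/8)/(w + 33) = -4 + (w + (½)*(⅛)*2)/(33 + w) = -4 + (w + ⅛)/(33 + w) = -4 + (⅛ + w)/(33 + w))
s(-139) - b = (-1055 - 24*(-139))/(8*(33 - 139)) - 1*(-21060) = (⅛)*(-1055 + 3336)/(-106) + 21060 = (⅛)*(-1/106)*2281 + 21060 = -2281/848 + 21060 = 17856599/848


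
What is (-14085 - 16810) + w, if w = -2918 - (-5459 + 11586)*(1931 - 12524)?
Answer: 64869498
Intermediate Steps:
w = 64900393 (w = -2918 - 6127*(-10593) = -2918 - 1*(-64903311) = -2918 + 64903311 = 64900393)
(-14085 - 16810) + w = (-14085 - 16810) + 64900393 = -30895 + 64900393 = 64869498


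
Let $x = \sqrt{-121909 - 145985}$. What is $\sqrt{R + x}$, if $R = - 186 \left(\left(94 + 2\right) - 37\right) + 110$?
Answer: $\sqrt{-10864 + 33 i \sqrt{246}} \approx 2.4822 + 104.26 i$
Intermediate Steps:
$x = 33 i \sqrt{246}$ ($x = \sqrt{-267894} = 33 i \sqrt{246} \approx 517.58 i$)
$R = -10864$ ($R = - 186 \left(96 - 37\right) + 110 = \left(-186\right) 59 + 110 = -10974 + 110 = -10864$)
$\sqrt{R + x} = \sqrt{-10864 + 33 i \sqrt{246}}$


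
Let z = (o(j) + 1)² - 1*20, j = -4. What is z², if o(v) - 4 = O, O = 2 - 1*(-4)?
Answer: 10201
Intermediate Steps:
O = 6 (O = 2 + 4 = 6)
o(v) = 10 (o(v) = 4 + 6 = 10)
z = 101 (z = (10 + 1)² - 1*20 = 11² - 20 = 121 - 20 = 101)
z² = 101² = 10201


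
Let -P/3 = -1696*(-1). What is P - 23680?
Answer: -28768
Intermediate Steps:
P = -5088 (P = -(-5088)*(-1) = -3*1696 = -5088)
P - 23680 = -5088 - 23680 = -28768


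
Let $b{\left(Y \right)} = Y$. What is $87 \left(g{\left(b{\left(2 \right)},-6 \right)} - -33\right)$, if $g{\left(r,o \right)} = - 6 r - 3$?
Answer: $1566$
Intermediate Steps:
$g{\left(r,o \right)} = -3 - 6 r$
$87 \left(g{\left(b{\left(2 \right)},-6 \right)} - -33\right) = 87 \left(\left(-3 - 12\right) - -33\right) = 87 \left(\left(-3 - 12\right) + 33\right) = 87 \left(-15 + 33\right) = 87 \cdot 18 = 1566$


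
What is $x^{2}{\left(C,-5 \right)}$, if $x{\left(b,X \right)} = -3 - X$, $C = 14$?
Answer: $4$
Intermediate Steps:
$x^{2}{\left(C,-5 \right)} = \left(-3 - -5\right)^{2} = \left(-3 + 5\right)^{2} = 2^{2} = 4$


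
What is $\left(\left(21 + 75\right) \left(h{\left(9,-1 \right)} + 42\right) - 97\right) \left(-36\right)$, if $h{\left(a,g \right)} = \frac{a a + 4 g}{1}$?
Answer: $-407772$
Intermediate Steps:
$h{\left(a,g \right)} = a^{2} + 4 g$ ($h{\left(a,g \right)} = \left(a^{2} + 4 g\right) 1 = a^{2} + 4 g$)
$\left(\left(21 + 75\right) \left(h{\left(9,-1 \right)} + 42\right) - 97\right) \left(-36\right) = \left(\left(21 + 75\right) \left(\left(9^{2} + 4 \left(-1\right)\right) + 42\right) - 97\right) \left(-36\right) = \left(96 \left(\left(81 - 4\right) + 42\right) - 97\right) \left(-36\right) = \left(96 \left(77 + 42\right) - 97\right) \left(-36\right) = \left(96 \cdot 119 - 97\right) \left(-36\right) = \left(11424 - 97\right) \left(-36\right) = 11327 \left(-36\right) = -407772$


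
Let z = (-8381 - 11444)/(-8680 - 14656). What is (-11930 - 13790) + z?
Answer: -600182095/23336 ≈ -25719.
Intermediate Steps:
z = 19825/23336 (z = -19825/(-23336) = -19825*(-1/23336) = 19825/23336 ≈ 0.84955)
(-11930 - 13790) + z = (-11930 - 13790) + 19825/23336 = -25720 + 19825/23336 = -600182095/23336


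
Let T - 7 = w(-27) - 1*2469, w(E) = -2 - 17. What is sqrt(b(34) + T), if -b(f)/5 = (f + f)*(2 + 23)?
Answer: I*sqrt(10981) ≈ 104.79*I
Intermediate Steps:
w(E) = -19
T = -2481 (T = 7 + (-19 - 1*2469) = 7 + (-19 - 2469) = 7 - 2488 = -2481)
b(f) = -250*f (b(f) = -5*(f + f)*(2 + 23) = -5*2*f*25 = -250*f)
sqrt(b(34) + T) = sqrt(-250*34 - 2481) = sqrt(-8500 - 2481) = sqrt(-10981) = I*sqrt(10981)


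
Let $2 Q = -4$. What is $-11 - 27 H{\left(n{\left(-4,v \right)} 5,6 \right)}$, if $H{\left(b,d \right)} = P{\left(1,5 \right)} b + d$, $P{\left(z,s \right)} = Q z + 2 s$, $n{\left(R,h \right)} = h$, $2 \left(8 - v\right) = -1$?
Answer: $-9353$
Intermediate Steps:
$v = \frac{17}{2}$ ($v = 8 - - \frac{1}{2} = 8 + \frac{1}{2} = \frac{17}{2} \approx 8.5$)
$Q = -2$ ($Q = \frac{1}{2} \left(-4\right) = -2$)
$P{\left(z,s \right)} = - 2 z + 2 s$
$H{\left(b,d \right)} = d + 8 b$ ($H{\left(b,d \right)} = \left(\left(-2\right) 1 + 2 \cdot 5\right) b + d = \left(-2 + 10\right) b + d = 8 b + d = d + 8 b$)
$-11 - 27 H{\left(n{\left(-4,v \right)} 5,6 \right)} = -11 - 27 \left(6 + 8 \cdot \frac{17}{2} \cdot 5\right) = -11 - 27 \left(6 + 8 \cdot \frac{85}{2}\right) = -11 - 27 \left(6 + 340\right) = -11 - 9342 = -9353$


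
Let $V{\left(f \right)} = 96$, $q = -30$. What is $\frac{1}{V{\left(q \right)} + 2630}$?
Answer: $\frac{1}{2726} \approx 0.00036684$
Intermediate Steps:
$\frac{1}{V{\left(q \right)} + 2630} = \frac{1}{96 + 2630} = \frac{1}{2726}$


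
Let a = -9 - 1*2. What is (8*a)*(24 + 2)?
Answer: -2288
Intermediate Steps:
a = -11 (a = -9 - 2 = -11)
(8*a)*(24 + 2) = (8*(-11))*(24 + 2) = -88*26 = -2288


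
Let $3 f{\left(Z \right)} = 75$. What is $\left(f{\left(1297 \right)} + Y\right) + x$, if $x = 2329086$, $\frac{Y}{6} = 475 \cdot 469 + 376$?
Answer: $3668017$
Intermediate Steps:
$f{\left(Z \right)} = 25$ ($f{\left(Z \right)} = \frac{1}{3} \cdot 75 = 25$)
$Y = 1338906$ ($Y = 6 \left(475 \cdot 469 + 376\right) = 6 \left(222775 + 376\right) = 6 \cdot 223151 = 1338906$)
$\left(f{\left(1297 \right)} + Y\right) + x = \left(25 + 1338906\right) + 2329086 = 1338931 + 2329086 = 3668017$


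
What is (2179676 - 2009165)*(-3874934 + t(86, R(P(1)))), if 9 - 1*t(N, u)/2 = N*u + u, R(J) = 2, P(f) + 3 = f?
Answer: -660775139904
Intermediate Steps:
P(f) = -3 + f
t(N, u) = 18 - 2*u - 2*N*u (t(N, u) = 18 - 2*(N*u + u) = 18 - 2*(u + N*u) = 18 + (-2*u - 2*N*u) = 18 - 2*u - 2*N*u)
(2179676 - 2009165)*(-3874934 + t(86, R(P(1)))) = (2179676 - 2009165)*(-3874934 + (18 - 2*2 - 2*86*2)) = 170511*(-3874934 + (18 - 4 - 344)) = 170511*(-3874934 - 330) = 170511*(-3875264) = -660775139904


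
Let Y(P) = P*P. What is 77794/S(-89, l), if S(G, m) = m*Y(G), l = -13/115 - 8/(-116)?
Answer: -259442990/1164387 ≈ -222.82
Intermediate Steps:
Y(P) = P²
l = -147/3335 (l = -13*1/115 - 8*(-1/116) = -13/115 + 2/29 = -147/3335 ≈ -0.044078)
S(G, m) = m*G²
77794/S(-89, l) = 77794/((-147/3335*(-89)²)) = 77794/((-147/3335*7921)) = 77794/(-1164387/3335) = 77794*(-3335/1164387) = -259442990/1164387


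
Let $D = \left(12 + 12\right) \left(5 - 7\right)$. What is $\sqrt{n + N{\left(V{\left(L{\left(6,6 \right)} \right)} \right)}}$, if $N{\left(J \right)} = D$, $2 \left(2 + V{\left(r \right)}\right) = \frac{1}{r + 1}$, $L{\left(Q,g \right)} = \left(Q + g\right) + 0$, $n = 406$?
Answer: $\sqrt{358} \approx 18.921$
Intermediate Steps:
$L{\left(Q,g \right)} = Q + g$
$V{\left(r \right)} = -2 + \frac{1}{2 \left(1 + r\right)}$ ($V{\left(r \right)} = -2 + \frac{1}{2 \left(r + 1\right)} = -2 + \frac{1}{2 \left(1 + r\right)}$)
$D = -48$ ($D = 24 \left(-2\right) = -48$)
$N{\left(J \right)} = -48$
$\sqrt{n + N{\left(V{\left(L{\left(6,6 \right)} \right)} \right)}} = \sqrt{406 - 48} = \sqrt{358}$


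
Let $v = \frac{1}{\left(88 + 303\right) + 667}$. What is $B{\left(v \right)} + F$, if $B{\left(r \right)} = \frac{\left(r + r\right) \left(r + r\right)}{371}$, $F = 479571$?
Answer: $\frac{49789546066282}{103821011} \approx 4.7957 \cdot 10^{5}$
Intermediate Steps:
$v = \frac{1}{1058}$ ($v = \frac{1}{391 + 667} = \frac{1}{1058} \approx 0.00094518$)
$B{\left(r \right)} = \frac{4 r^{2}}{371}$ ($B{\left(r \right)} = 2 r 2 r \frac{1}{371} = 4 r^{2} \cdot \frac{1}{371} = \frac{4 r^{2}}{371}$)
$B{\left(v \right)} + F = \frac{4}{371 \cdot 1119364} + 479571 = \frac{4}{371} \cdot \frac{1}{1119364} + 479571 = \frac{1}{103821011} + 479571 = \frac{49789546066282}{103821011}$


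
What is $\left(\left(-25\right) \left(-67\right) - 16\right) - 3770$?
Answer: $-2111$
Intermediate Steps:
$\left(\left(-25\right) \left(-67\right) - 16\right) - 3770 = \left(1675 - 16\right) - 3770 = 1659 - 3770 = -2111$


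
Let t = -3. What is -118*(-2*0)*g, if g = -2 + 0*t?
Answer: 0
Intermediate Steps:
g = -2 (g = -2 + 0*(-3) = -2 + 0 = -2)
-118*(-2*0)*g = -118*(-2*0)*(-2) = -0*(-2) = -118*0 = 0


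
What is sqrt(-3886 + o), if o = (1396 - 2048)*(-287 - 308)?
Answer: 253*sqrt(6) ≈ 619.72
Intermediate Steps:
o = 387940 (o = -652*(-595) = 387940)
sqrt(-3886 + o) = sqrt(-3886 + 387940) = sqrt(384054) = 253*sqrt(6)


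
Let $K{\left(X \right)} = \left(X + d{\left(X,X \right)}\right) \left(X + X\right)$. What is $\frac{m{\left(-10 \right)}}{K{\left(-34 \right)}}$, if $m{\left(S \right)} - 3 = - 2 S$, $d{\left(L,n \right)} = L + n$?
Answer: $\frac{23}{6936} \approx 0.003316$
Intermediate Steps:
$m{\left(S \right)} = 3 - 2 S$
$K{\left(X \right)} = 6 X^{2}$ ($K{\left(X \right)} = \left(X + \left(X + X\right)\right) \left(X + X\right) = \left(X + 2 X\right) 2 X = 3 X 2 X = 6 X^{2}$)
$\frac{m{\left(-10 \right)}}{K{\left(-34 \right)}} = \frac{3 - -20}{6 \left(-34\right)^{2}} = \frac{3 + 20}{6 \cdot 1156} = \frac{23}{6936}$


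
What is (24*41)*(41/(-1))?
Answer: -40344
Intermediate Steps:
(24*41)*(41/(-1)) = 984*(41*(-1)) = 984*(-41) = -40344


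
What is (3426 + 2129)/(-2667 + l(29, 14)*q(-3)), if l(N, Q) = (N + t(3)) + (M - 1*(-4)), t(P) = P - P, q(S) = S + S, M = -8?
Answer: -5555/2817 ≈ -1.9720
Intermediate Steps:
q(S) = 2*S
t(P) = 0
l(N, Q) = -4 + N (l(N, Q) = (N + 0) + (-8 - 1*(-4)) = N + (-8 + 4) = N - 4 = -4 + N)
(3426 + 2129)/(-2667 + l(29, 14)*q(-3)) = (3426 + 2129)/(-2667 + (-4 + 29)*(2*(-3))) = 5555/(-2667 + 25*(-6)) = 5555/(-2667 - 150) = 5555/(-2817) = 5555*(-1/2817) = -5555/2817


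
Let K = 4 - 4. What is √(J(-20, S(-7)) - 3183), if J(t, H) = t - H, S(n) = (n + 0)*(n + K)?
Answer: 2*I*√813 ≈ 57.026*I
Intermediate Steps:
K = 0
S(n) = n² (S(n) = (n + 0)*(n + 0) = n*n = n²)
√(J(-20, S(-7)) - 3183) = √((-20 - 1*(-7)²) - 3183) = √((-20 - 1*49) - 3183) = √((-20 - 49) - 3183) = √(-69 - 3183) = √(-3252) = 2*I*√813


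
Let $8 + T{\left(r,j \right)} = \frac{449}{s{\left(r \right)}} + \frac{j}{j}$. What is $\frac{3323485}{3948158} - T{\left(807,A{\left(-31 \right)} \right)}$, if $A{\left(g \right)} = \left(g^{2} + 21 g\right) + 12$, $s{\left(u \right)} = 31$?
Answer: $- \frac{812944621}{122392898} \approx -6.6421$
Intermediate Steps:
$A{\left(g \right)} = 12 + g^{2} + 21 g$
$T{\left(r,j \right)} = \frac{232}{31}$ ($T{\left(r,j \right)} = -8 + \left(\frac{449}{31} + \frac{j}{j}\right) = -8 + \left(449 \cdot \frac{1}{31} + 1\right) = -8 + \left(\frac{449}{31} + 1\right) = -8 + \frac{480}{31} = \frac{232}{31}$)
$\frac{3323485}{3948158} - T{\left(807,A{\left(-31 \right)} \right)} = \frac{3323485}{3948158} - \frac{232}{31} = - \frac{812944621}{122392898}$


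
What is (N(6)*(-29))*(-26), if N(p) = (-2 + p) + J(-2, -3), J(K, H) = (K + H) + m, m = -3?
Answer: -3016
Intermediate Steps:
J(K, H) = -3 + H + K (J(K, H) = (K + H) - 3 = (H + K) - 3 = -3 + H + K)
N(p) = -10 + p (N(p) = (-2 + p) + (-3 - 3 - 2) = (-2 + p) - 8 = -10 + p)
(N(6)*(-29))*(-26) = ((-10 + 6)*(-29))*(-26) = -4*(-29)*(-26) = 116*(-26) = -3016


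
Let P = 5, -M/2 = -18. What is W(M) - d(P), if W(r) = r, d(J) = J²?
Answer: 11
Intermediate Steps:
M = 36 (M = -2*(-18) = 36)
W(M) - d(P) = 36 - 1*5² = 36 - 1*25 = 36 - 25 = 11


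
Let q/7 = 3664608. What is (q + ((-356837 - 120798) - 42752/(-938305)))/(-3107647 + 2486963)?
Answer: -23621472800157/582390900620 ≈ -40.559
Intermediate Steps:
q = 25652256 (q = 7*3664608 = 25652256)
(q + ((-356837 - 120798) - 42752/(-938305)))/(-3107647 + 2486963) = (25652256 + ((-356837 - 120798) - 42752/(-938305)))/(-3107647 + 2486963) = (25652256 + (-477635 - 42752*(-1/938305)))/(-620684) = (25652256 + (-477635 + 42752/938305))*(-1/620684) = (25652256 - 448167265923/938305)*(-1/620684) = (23621472800157/938305)*(-1/620684) = -23621472800157/582390900620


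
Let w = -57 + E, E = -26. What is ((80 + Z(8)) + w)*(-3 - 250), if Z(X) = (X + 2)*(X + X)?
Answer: -39721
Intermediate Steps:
Z(X) = 2*X*(2 + X) (Z(X) = (2 + X)*(2*X) = 2*X*(2 + X))
w = -83 (w = -57 - 26 = -83)
((80 + Z(8)) + w)*(-3 - 250) = ((80 + 2*8*(2 + 8)) - 83)*(-3 - 250) = ((80 + 2*8*10) - 83)*(-253) = ((80 + 160) - 83)*(-253) = (240 - 83)*(-253) = 157*(-253) = -39721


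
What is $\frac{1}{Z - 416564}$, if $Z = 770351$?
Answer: $\frac{1}{353787} \approx 2.8266 \cdot 10^{-6}$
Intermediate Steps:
$\frac{1}{Z - 416564} = \frac{1}{770351 - 416564} = \frac{1}{353787}$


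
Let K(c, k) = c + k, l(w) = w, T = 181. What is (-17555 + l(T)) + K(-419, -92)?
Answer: -17885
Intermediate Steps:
(-17555 + l(T)) + K(-419, -92) = (-17555 + 181) + (-419 - 92) = -17374 - 511 = -17885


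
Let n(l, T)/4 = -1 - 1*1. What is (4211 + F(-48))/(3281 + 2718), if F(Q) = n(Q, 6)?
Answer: 4203/5999 ≈ 0.70062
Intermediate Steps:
n(l, T) = -8 (n(l, T) = 4*(-1 - 1*1) = 4*(-1 - 1) = 4*(-2) = -8)
F(Q) = -8
(4211 + F(-48))/(3281 + 2718) = (4211 - 8)/(3281 + 2718) = 4203/5999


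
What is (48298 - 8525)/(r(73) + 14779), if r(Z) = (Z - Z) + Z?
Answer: 39773/14852 ≈ 2.6780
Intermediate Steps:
r(Z) = Z (r(Z) = 0 + Z = Z)
(48298 - 8525)/(r(73) + 14779) = (48298 - 8525)/(73 + 14779) = 39773/14852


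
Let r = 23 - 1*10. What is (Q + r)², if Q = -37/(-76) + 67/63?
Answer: 4853490889/22924944 ≈ 211.71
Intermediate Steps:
r = 13 (r = 23 - 10 = 13)
Q = 7423/4788 (Q = -37*(-1/76) + 67*(1/63) = 37/76 + 67/63 = 7423/4788 ≈ 1.5503)
(Q + r)² = (7423/4788 + 13)² = (69667/4788)² = 4853490889/22924944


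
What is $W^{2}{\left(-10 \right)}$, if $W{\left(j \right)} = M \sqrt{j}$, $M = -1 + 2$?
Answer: $-10$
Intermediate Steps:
$M = 1$
$W{\left(j \right)} = \sqrt{j}$ ($W{\left(j \right)} = 1 \sqrt{j} = \sqrt{j}$)
$W^{2}{\left(-10 \right)} = \left(\sqrt{-10}\right)^{2} = \left(i \sqrt{10}\right)^{2} = -10$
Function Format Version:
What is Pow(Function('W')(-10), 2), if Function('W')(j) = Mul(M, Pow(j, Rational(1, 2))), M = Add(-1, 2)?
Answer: -10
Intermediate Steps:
M = 1
Function('W')(j) = Pow(j, Rational(1, 2)) (Function('W')(j) = Mul(1, Pow(j, Rational(1, 2))) = Pow(j, Rational(1, 2)))
Pow(Function('W')(-10), 2) = Pow(Pow(-10, Rational(1, 2)), 2) = Pow(Mul(I, Pow(10, Rational(1, 2))), 2) = -10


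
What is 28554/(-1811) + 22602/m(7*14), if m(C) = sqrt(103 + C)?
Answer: -28554/1811 + 7534*sqrt(201)/67 ≈ 1578.5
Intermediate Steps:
28554/(-1811) + 22602/m(7*14) = 28554/(-1811) + 22602/(sqrt(103 + 7*14)) = 28554*(-1/1811) + 22602/(sqrt(103 + 98)) = -28554/1811 + 22602/(sqrt(201)) = -28554/1811 + 22602*(sqrt(201)/201) = -28554/1811 + 7534*sqrt(201)/67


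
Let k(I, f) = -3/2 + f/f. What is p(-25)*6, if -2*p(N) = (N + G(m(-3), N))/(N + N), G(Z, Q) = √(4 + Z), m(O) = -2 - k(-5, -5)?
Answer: -3/2 + 3*√10/100 ≈ -1.4051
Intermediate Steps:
k(I, f) = -½ (k(I, f) = -3*½ + 1 = -3/2 + 1 = -½)
m(O) = -3/2 (m(O) = -2 - 1*(-½) = -2 + ½ = -3/2)
p(N) = -(N + √10/2)/(4*N) (p(N) = -(N + √(4 - 3/2))/(2*(N + N)) = -(N + √(5/2))/(2*(2*N)) = -(N + √10/2)*1/(2*N)/2 = -(N + √10/2)/(4*N))
p(-25)*6 = ((⅛)*(-√10 - 2*(-25))/(-25))*6 = ((⅛)*(-1/25)*(-√10 + 50))*6 = ((⅛)*(-1/25)*(50 - √10))*6 = (-¼ + √10/200)*6 = -3/2 + 3*√10/100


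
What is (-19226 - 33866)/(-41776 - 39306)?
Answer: 26546/40541 ≈ 0.65479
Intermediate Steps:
(-19226 - 33866)/(-41776 - 39306) = -53092/(-81082) = -53092*(-1/81082) = 26546/40541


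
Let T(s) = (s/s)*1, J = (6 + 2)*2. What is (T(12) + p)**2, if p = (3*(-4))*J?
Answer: 36481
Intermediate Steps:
J = 16 (J = 8*2 = 16)
p = -192 (p = (3*(-4))*16 = -12*16 = -192)
T(s) = 1 (T(s) = 1*1 = 1)
(T(12) + p)**2 = (1 - 192)**2 = (-191)**2 = 36481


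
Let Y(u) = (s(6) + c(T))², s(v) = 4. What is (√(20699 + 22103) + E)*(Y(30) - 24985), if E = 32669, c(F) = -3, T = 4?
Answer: -816202296 - 24984*√42802 ≈ -8.2137e+8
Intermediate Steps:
Y(u) = 1 (Y(u) = (4 - 3)² = 1² = 1)
(√(20699 + 22103) + E)*(Y(30) - 24985) = (√(20699 + 22103) + 32669)*(1 - 24985) = (√42802 + 32669)*(-24984) = (32669 + √42802)*(-24984) = -816202296 - 24984*√42802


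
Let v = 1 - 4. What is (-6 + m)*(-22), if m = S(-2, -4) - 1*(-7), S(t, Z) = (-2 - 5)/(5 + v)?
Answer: 55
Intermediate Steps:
v = -3
S(t, Z) = -7/2 (S(t, Z) = (-2 - 5)/(5 - 3) = -7/2)
m = 7/2 (m = -7/2 - 1*(-7) = -7/2 + 7 = 7/2 ≈ 3.5000)
(-6 + m)*(-22) = (-6 + 7/2)*(-22) = -5/2*(-22) = 55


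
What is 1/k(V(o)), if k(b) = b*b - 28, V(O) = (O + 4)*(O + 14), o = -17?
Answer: 1/1493 ≈ 0.00066979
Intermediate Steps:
V(O) = (4 + O)*(14 + O)
k(b) = -28 + b**2 (k(b) = b**2 - 28 = -28 + b**2)
1/k(V(o)) = 1/(-28 + (56 + (-17)**2 + 18*(-17))**2) = 1/(-28 + (56 + 289 - 306)**2) = 1/(-28 + 39**2) = 1/(-28 + 1521) = 1/1493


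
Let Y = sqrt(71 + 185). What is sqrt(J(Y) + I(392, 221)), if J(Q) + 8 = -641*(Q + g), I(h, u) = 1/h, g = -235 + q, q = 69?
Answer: sqrt(75375330)/28 ≈ 310.07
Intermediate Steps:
g = -166 (g = -235 + 69 = -166)
Y = 16 (Y = sqrt(256) = 16)
J(Q) = 106398 - 641*Q (J(Q) = -8 - 641*(Q - 166) = -8 - 641*(-166 + Q) = -8 + (106406 - 641*Q) = 106398 - 641*Q)
sqrt(J(Y) + I(392, 221)) = sqrt((106398 - 641*16) + 1/392) = sqrt((106398 - 10256) + 1/392) = sqrt(96142 + 1/392) = sqrt(37687665/392) = sqrt(75375330)/28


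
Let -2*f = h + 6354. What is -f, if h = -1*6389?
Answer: -35/2 ≈ -17.500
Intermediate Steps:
h = -6389
f = 35/2 (f = -(-6389 + 6354)/2 = -½*(-35) = 35/2 ≈ 17.500)
-f = -1*35/2 = -35/2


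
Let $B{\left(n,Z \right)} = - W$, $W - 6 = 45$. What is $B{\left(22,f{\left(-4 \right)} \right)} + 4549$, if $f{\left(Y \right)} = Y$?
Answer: $4498$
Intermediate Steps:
$W = 51$ ($W = 6 + 45 = 51$)
$B{\left(n,Z \right)} = -51$ ($B{\left(n,Z \right)} = \left(-1\right) 51 = -51$)
$B{\left(22,f{\left(-4 \right)} \right)} + 4549 = -51 + 4549 = 4498$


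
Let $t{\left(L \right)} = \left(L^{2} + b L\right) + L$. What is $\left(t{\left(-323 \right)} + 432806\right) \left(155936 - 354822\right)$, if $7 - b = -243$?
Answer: $-90704346932$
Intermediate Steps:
$b = 250$ ($b = 7 - -243 = 7 + 243 = 250$)
$t{\left(L \right)} = L^{2} + 251 L$ ($t{\left(L \right)} = \left(L^{2} + 250 L\right) + L = L^{2} + 251 L$)
$\left(t{\left(-323 \right)} + 432806\right) \left(155936 - 354822\right) = \left(- 323 \left(251 - 323\right) + 432806\right) \left(155936 - 354822\right) = \left(\left(-323\right) \left(-72\right) + 432806\right) \left(-198886\right) = \left(23256 + 432806\right) \left(-198886\right) = 456062 \left(-198886\right) = -90704346932$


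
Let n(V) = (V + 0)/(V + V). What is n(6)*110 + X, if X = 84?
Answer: 139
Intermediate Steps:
n(V) = 1/2 (n(V) = V/((2*V)) = V*(1/(2*V)) = 1/2)
n(6)*110 + X = (1/2)*110 + 84 = 55 + 84 = 139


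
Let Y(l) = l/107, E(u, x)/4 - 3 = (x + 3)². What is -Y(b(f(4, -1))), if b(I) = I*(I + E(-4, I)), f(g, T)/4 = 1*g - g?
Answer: 0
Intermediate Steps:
E(u, x) = 12 + 4*(3 + x)² (E(u, x) = 12 + 4*(x + 3)² = 12 + 4*(3 + x)²)
f(g, T) = 0 (f(g, T) = 4*(1*g - g) = 4*(g - g) = 4*0 = 0)
b(I) = I*(12 + I + 4*(3 + I)²) (b(I) = I*(I + (12 + 4*(3 + I)²)) = I*(12 + I + 4*(3 + I)²))
Y(l) = l/107 (Y(l) = l*(1/107) = l/107)
-Y(b(f(4, -1))) = -0*(12 + 0 + 4*(3 + 0)²)/107 = -0*(12 + 0 + 4*3²)/107 = -0*(12 + 0 + 4*9)/107 = -0*(12 + 0 + 36)/107 = -0*48/107 = -0/107 = -1*0 = 0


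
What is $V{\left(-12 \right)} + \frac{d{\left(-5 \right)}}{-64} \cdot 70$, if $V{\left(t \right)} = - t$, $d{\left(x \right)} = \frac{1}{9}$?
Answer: $\frac{3421}{288} \approx 11.878$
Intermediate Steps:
$d{\left(x \right)} = \frac{1}{9}$
$V{\left(-12 \right)} + \frac{d{\left(-5 \right)}}{-64} \cdot 70 = \left(-1\right) \left(-12\right) + \frac{1}{9 \left(-64\right)} 70 = 12 + \frac{1}{9} \left(- \frac{1}{64}\right) 70 = 12 - \frac{35}{288} = \frac{3421}{288}$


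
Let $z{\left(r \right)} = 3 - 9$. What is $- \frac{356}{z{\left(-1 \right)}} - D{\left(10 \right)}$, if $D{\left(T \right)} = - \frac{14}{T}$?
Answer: $\frac{911}{15} \approx 60.733$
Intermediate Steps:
$z{\left(r \right)} = -6$
$- \frac{356}{z{\left(-1 \right)}} - D{\left(10 \right)} = - \frac{356}{-6} - - \frac{14}{10} = \left(-356\right) \left(- \frac{1}{6}\right) - \left(-14\right) \frac{1}{10} = \frac{178}{3} - - \frac{7}{5} = \frac{178}{3} + \frac{7}{5} = \frac{911}{15}$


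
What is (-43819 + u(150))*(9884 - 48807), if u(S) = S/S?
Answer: 1705528014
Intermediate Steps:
u(S) = 1
(-43819 + u(150))*(9884 - 48807) = (-43819 + 1)*(9884 - 48807) = -43818*(-38923) = 1705528014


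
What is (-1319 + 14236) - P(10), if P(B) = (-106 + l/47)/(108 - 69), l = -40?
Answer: 7893961/611 ≈ 12920.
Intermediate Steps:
P(B) = -1674/611 (P(B) = (-106 - 40/47)/(108 - 69) = (-106 - 40*1/47)/39 = (-106 - 40/47)*(1/39) = -5022/47*1/39 = -1674/611)
(-1319 + 14236) - P(10) = (-1319 + 14236) - 1*(-1674/611) = 12917 + 1674/611 = 7893961/611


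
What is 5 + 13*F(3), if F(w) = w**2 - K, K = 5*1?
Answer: 57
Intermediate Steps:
K = 5
F(w) = -5 + w**2 (F(w) = w**2 - 1*5 = w**2 - 5 = -5 + w**2)
5 + 13*F(3) = 5 + 13*(-5 + 3**2) = 5 + 13*(-5 + 9) = 5 + 13*4 = 5 + 52 = 57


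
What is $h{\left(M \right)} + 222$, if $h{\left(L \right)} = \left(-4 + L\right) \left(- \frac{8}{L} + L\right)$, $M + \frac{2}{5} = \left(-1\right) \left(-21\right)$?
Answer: $\frac{1435597}{2575} \approx 557.51$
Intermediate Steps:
$M = \frac{103}{5}$ ($M = - \frac{2}{5} - -21 = - \frac{2}{5} + 21 = \frac{103}{5} \approx 20.6$)
$h{\left(L \right)} = \left(-4 + L\right) \left(L - \frac{8}{L}\right)$
$h{\left(M \right)} + 222 = \left(-8 + \left(\frac{103}{5}\right)^{2} - \frac{412}{5} + \frac{32}{\frac{103}{5}}\right) + 222 = \left(-8 + \frac{10609}{25} - \frac{412}{5} + 32 \cdot \frac{5}{103}\right) + 222 = \left(-8 + \frac{10609}{25} - \frac{412}{5} + \frac{160}{103}\right) + 222 = \frac{863947}{2575} + 222 = \frac{1435597}{2575}$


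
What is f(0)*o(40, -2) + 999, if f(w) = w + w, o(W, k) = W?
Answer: 999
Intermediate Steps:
f(w) = 2*w
f(0)*o(40, -2) + 999 = (2*0)*40 + 999 = 0*40 + 999 = 0 + 999 = 999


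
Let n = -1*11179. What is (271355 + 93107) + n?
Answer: 353283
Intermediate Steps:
n = -11179
(271355 + 93107) + n = (271355 + 93107) - 11179 = 364462 - 11179 = 353283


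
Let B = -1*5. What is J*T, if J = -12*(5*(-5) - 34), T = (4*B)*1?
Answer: -14160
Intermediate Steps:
B = -5
T = -20 (T = (4*(-5))*1 = -20*1 = -20)
J = 708 (J = -12*(-25 - 34) = -12*(-59) = 708)
J*T = 708*(-20) = -14160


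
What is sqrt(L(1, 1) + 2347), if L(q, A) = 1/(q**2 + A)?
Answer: sqrt(9390)/2 ≈ 48.451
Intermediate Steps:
L(q, A) = 1/(A + q**2)
sqrt(L(1, 1) + 2347) = sqrt(1/(1 + 1**2) + 2347) = sqrt(1/(1 + 1) + 2347) = sqrt(1/2 + 2347) = sqrt(4695/2) = sqrt(9390)/2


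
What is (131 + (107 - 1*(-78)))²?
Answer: 99856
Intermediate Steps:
(131 + (107 - 1*(-78)))² = (131 + (107 + 78))² = (131 + 185)² = 316² = 99856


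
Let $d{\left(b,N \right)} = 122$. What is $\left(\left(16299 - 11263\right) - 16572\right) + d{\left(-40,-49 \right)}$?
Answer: $-11414$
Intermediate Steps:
$\left(\left(16299 - 11263\right) - 16572\right) + d{\left(-40,-49 \right)} = \left(\left(16299 - 11263\right) - 16572\right) + 122 = \left(5036 - 16572\right) + 122 = -11536 + 122 = -11414$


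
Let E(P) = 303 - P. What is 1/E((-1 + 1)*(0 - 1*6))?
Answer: 1/303 ≈ 0.0033003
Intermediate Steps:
1/E((-1 + 1)*(0 - 1*6)) = 1/(303 - (-1 + 1)*(0 - 1*6)) = 1/(303 - 0*(0 - 6)) = 1/(303 - 0*(-6)) = 1/(303 - 1*0) = 1/(303 + 0) = 1/303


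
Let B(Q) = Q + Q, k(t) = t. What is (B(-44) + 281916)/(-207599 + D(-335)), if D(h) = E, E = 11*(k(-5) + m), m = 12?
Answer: -140914/103761 ≈ -1.3581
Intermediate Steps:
E = 77 (E = 11*(-5 + 12) = 11*7 = 77)
D(h) = 77
B(Q) = 2*Q
(B(-44) + 281916)/(-207599 + D(-335)) = (2*(-44) + 281916)/(-207599 + 77) = (-88 + 281916)/(-207522) = 281828*(-1/207522) = -140914/103761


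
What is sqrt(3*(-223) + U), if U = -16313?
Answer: I*sqrt(16982) ≈ 130.31*I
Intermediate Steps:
sqrt(3*(-223) + U) = sqrt(3*(-223) - 16313) = sqrt(-669 - 16313) = sqrt(-16982) = I*sqrt(16982)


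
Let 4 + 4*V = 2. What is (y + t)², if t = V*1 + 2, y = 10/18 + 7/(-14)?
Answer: 196/81 ≈ 2.4198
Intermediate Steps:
V = -½ (V = -1 + (¼)*2 = -1 + ½ = -½ ≈ -0.50000)
y = 1/18 (y = 10*(1/18) + 7*(-1/14) = 5/9 - ½ = 1/18 ≈ 0.055556)
t = 3/2 (t = -½*1 + 2 = -½ + 2 = 3/2 ≈ 1.5000)
(y + t)² = (1/18 + 3/2)² = (14/9)² = 196/81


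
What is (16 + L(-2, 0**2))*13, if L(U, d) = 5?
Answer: 273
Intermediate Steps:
(16 + L(-2, 0**2))*13 = (16 + 5)*13 = 21*13 = 273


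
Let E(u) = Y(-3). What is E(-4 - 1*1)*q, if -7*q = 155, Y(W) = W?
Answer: 465/7 ≈ 66.429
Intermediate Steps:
q = -155/7 (q = -⅐*155 = -155/7 ≈ -22.143)
E(u) = -3
E(-4 - 1*1)*q = -3*(-155/7) = 465/7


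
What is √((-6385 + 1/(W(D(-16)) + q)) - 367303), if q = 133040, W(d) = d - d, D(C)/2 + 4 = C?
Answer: I*√413383979380485/33260 ≈ 611.3*I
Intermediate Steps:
D(C) = -8 + 2*C
W(d) = 0
√((-6385 + 1/(W(D(-16)) + q)) - 367303) = √((-6385 + 1/(0 + 133040)) - 367303) = √((-6385 + 1/133040) - 367303) = √(-849460399/133040 - 367303) = √(-49715451519/133040) = I*√413383979380485/33260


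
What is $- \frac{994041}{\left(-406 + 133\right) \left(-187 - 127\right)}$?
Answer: $- \frac{331347}{28574} \approx -11.596$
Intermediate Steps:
$- \frac{994041}{\left(-406 + 133\right) \left(-187 - 127\right)} = - \frac{994041}{\left(-273\right) \left(-187 - 127\right)} = - \frac{994041}{\left(-273\right) \left(-314\right)} = - \frac{994041}{85722} = \left(-994041\right) \frac{1}{85722} = - \frac{331347}{28574}$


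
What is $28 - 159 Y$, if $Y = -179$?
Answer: $28489$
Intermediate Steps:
$28 - 159 Y = 28 - -28461 = 28 + 28461 = 28489$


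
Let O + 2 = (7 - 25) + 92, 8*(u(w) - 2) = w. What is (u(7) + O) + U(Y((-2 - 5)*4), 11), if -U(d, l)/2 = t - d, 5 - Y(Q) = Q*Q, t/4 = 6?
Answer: -12249/8 ≈ -1531.1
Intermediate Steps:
t = 24 (t = 4*6 = 24)
Y(Q) = 5 - Q² (Y(Q) = 5 - Q*Q = 5 - Q²)
U(d, l) = -48 + 2*d (U(d, l) = -2*(24 - d) = -48 + 2*d)
u(w) = 2 + w/8
O = 72 (O = -2 + ((7 - 25) + 92) = -2 + (-18 + 92) = -2 + 74 = 72)
(u(7) + O) + U(Y((-2 - 5)*4), 11) = ((2 + (⅛)*7) + 72) + (-48 + 2*(5 - ((-2 - 5)*4)²)) = ((2 + 7/8) + 72) + (-48 + 2*(5 - (-7*4)²)) = (23/8 + 72) + (-48 + 2*(5 - 1*(-28)²)) = 599/8 + (-48 + 2*(5 - 1*784)) = 599/8 + (-48 + 2*(5 - 784)) = 599/8 + (-48 + 2*(-779)) = 599/8 + (-48 - 1558) = 599/8 - 1606 = -12249/8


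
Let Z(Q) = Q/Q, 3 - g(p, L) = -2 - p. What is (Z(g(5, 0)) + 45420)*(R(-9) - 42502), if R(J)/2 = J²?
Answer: -1923125140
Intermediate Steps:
g(p, L) = 5 + p (g(p, L) = 3 - (-2 - p) = 3 + (2 + p) = 5 + p)
Z(Q) = 1
R(J) = 2*J²
(Z(g(5, 0)) + 45420)*(R(-9) - 42502) = (1 + 45420)*(2*(-9)² - 42502) = 45421*(2*81 - 42502) = 45421*(162 - 42502) = 45421*(-42340) = -1923125140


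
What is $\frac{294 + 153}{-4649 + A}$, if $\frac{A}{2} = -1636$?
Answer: $- \frac{447}{7921} \approx -0.056432$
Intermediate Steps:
$A = -3272$ ($A = 2 \left(-1636\right) = -3272$)
$\frac{294 + 153}{-4649 + A} = \frac{294 + 153}{-4649 - 3272} = \frac{447}{-7921} = 447 \left(- \frac{1}{7921}\right) = - \frac{447}{7921}$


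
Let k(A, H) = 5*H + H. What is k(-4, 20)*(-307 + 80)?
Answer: -27240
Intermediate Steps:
k(A, H) = 6*H
k(-4, 20)*(-307 + 80) = (6*20)*(-307 + 80) = 120*(-227) = -27240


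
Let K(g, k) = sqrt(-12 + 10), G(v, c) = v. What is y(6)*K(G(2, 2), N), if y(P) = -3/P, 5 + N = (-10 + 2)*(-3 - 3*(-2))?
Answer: -I*sqrt(2)/2 ≈ -0.70711*I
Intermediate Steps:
N = -29 (N = -5 + (-10 + 2)*(-3 - 3*(-2)) = -5 - 8*(-3 + 6) = -5 - 8*3 = -5 - 24 = -29)
K(g, k) = I*sqrt(2) (K(g, k) = sqrt(-2) = I*sqrt(2))
y(6)*K(G(2, 2), N) = (-3/6)*(I*sqrt(2)) = (-3*1/6)*(I*sqrt(2)) = -I*sqrt(2)/2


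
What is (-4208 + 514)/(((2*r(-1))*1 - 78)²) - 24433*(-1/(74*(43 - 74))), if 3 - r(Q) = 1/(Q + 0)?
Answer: -16024467/1405075 ≈ -11.405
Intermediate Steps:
r(Q) = 3 - 1/Q (r(Q) = 3 - 1/(Q + 0) = 3 - 1/Q)
(-4208 + 514)/(((2*r(-1))*1 - 78)²) - 24433*(-1/(74*(43 - 74))) = (-4208 + 514)/(((2*(3 - 1/(-1)))*1 - 78)²) - 24433*(-1/(74*(43 - 74))) = -3694/((2*(3 - 1*(-1)))*1 - 78)² - 24433/((-74*(-31))) = -3694/((2*(3 + 1))*1 - 78)² - 24433/2294 = -3694/((2*4)*1 - 78)² - 24433*1/2294 = -3694/(8*1 - 78)² - 24433/2294 = -3694/(8 - 78)² - 24433/2294 = -3694/((-70)²) - 24433/2294 = -3694/4900 - 24433/2294 = -3694*1/4900 - 24433/2294 = -1847/2450 - 24433/2294 = -16024467/1405075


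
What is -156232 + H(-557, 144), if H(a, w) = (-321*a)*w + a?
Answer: 25589979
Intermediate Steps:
H(a, w) = a - 321*a*w (H(a, w) = -321*a*w + a = a - 321*a*w)
-156232 + H(-557, 144) = -156232 - 557*(1 - 321*144) = -156232 - 557*(1 - 46224) = -156232 - 557*(-46223) = -156232 + 25746211 = 25589979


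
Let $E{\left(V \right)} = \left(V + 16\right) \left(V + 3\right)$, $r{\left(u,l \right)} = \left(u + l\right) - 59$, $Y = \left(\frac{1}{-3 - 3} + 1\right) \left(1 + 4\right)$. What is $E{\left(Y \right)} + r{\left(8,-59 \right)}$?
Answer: $\frac{1243}{36} \approx 34.528$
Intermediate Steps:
$Y = \frac{25}{6}$ ($Y = \left(\frac{1}{-6} + 1\right) 5 = \left(- \frac{1}{6} + 1\right) 5 = \frac{5}{6} \cdot 5 = \frac{25}{6} \approx 4.1667$)
$r{\left(u,l \right)} = -59 + l + u$ ($r{\left(u,l \right)} = \left(l + u\right) - 59 = -59 + l + u$)
$E{\left(V \right)} = \left(3 + V\right) \left(16 + V\right)$ ($E{\left(V \right)} = \left(16 + V\right) \left(3 + V\right) = \left(3 + V\right) \left(16 + V\right)$)
$E{\left(Y \right)} + r{\left(8,-59 \right)} = \left(48 + \left(\frac{25}{6}\right)^{2} + 19 \cdot \frac{25}{6}\right) - 110 = \left(48 + \frac{625}{36} + \frac{475}{6}\right) - 110 = \frac{5203}{36} - 110 = \frac{1243}{36}$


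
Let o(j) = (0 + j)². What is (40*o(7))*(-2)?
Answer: -3920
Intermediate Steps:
o(j) = j²
(40*o(7))*(-2) = (40*7²)*(-2) = (40*49)*(-2) = 1960*(-2) = -3920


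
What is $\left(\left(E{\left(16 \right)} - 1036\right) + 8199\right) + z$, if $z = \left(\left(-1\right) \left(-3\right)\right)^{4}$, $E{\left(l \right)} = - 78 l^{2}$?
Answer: $-12724$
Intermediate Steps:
$z = 81$ ($z = 3^{4} = 81$)
$\left(\left(E{\left(16 \right)} - 1036\right) + 8199\right) + z = \left(\left(- 78 \cdot 16^{2} - 1036\right) + 8199\right) + 81 = \left(\left(\left(-78\right) 256 - 1036\right) + 8199\right) + 81 = \left(\left(-19968 - 1036\right) + 8199\right) + 81 = \left(-21004 + 8199\right) + 81 = -12805 + 81 = -12724$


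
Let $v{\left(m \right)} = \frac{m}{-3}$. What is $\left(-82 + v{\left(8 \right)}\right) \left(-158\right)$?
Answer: $\frac{40132}{3} \approx 13377.0$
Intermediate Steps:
$v{\left(m \right)} = - \frac{m}{3}$ ($v{\left(m \right)} = m \left(- \frac{1}{3}\right) = - \frac{m}{3}$)
$\left(-82 + v{\left(8 \right)}\right) \left(-158\right) = \left(-82 - \frac{8}{3}\right) \left(-158\right) = \left(- \frac{254}{3}\right) \left(-158\right) = \frac{40132}{3}$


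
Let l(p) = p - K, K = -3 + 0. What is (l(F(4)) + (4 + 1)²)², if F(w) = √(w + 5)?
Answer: 961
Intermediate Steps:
K = -3
F(w) = √(5 + w)
l(p) = 3 + p (l(p) = p - 1*(-3) = p + 3 = 3 + p)
(l(F(4)) + (4 + 1)²)² = ((3 + √(5 + 4)) + (4 + 1)²)² = ((3 + √9) + 5²)² = ((3 + 3) + 25)² = (6 + 25)² = 31² = 961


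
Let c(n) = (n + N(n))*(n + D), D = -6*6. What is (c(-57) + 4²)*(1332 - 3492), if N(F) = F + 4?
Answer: -22131360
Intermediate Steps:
N(F) = 4 + F
D = -36
c(n) = (-36 + n)*(4 + 2*n) (c(n) = (n + (4 + n))*(n - 36) = (4 + 2*n)*(-36 + n) = (-36 + n)*(4 + 2*n))
(c(-57) + 4²)*(1332 - 3492) = ((-144 - 68*(-57) + 2*(-57)²) + 4²)*(1332 - 3492) = ((-144 + 3876 + 2*3249) + 16)*(-2160) = ((-144 + 3876 + 6498) + 16)*(-2160) = (10230 + 16)*(-2160) = 10246*(-2160) = -22131360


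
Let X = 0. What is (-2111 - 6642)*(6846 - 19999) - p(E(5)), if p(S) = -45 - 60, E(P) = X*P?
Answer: 115128314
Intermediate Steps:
E(P) = 0 (E(P) = 0*P = 0)
p(S) = -105
(-2111 - 6642)*(6846 - 19999) - p(E(5)) = (-2111 - 6642)*(6846 - 19999) - 1*(-105) = -8753*(-13153) + 105 = 115128209 + 105 = 115128314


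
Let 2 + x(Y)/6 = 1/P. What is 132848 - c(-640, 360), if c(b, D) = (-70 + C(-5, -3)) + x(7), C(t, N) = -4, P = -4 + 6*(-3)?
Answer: 1462277/11 ≈ 1.3293e+5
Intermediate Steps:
P = -22 (P = -4 - 18 = -22)
x(Y) = -135/11 (x(Y) = -12 + 6/(-22) = -12 + 6*(-1/22) = -12 - 3/11 = -135/11)
c(b, D) = -949/11 (c(b, D) = (-70 - 4) - 135/11 = -74 - 135/11 = -949/11)
132848 - c(-640, 360) = 132848 - 1*(-949/11) = 132848 + 949/11 = 1462277/11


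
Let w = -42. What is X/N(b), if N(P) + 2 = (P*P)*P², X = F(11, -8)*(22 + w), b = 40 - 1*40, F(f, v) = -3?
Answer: -30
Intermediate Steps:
b = 0 (b = 40 - 40 = 0)
X = 60 (X = -3*(22 - 42) = -3*(-20) = 60)
N(P) = -2 + P⁴ (N(P) = -2 + (P*P)*P² = -2 + P²*P² = -2 + P⁴)
X/N(b) = 60/(-2 + 0⁴) = 60/(-2 + 0) = 60/(-2) = 60*(-½) = -30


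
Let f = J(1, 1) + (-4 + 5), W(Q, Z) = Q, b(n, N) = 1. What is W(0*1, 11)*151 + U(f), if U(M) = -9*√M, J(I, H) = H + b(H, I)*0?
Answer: -9*√2 ≈ -12.728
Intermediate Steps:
J(I, H) = H (J(I, H) = H + 1*0 = H + 0 = H)
f = 2 (f = 1 + (-4 + 5) = 1 + 1 = 2)
W(0*1, 11)*151 + U(f) = (0*1)*151 - 9*√2 = 0*151 - 9*√2 = 0 - 9*√2 = -9*√2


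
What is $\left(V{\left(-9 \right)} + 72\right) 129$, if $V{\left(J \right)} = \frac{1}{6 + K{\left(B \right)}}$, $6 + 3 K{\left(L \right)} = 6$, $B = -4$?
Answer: $\frac{18619}{2} \approx 9309.5$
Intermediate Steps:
$K{\left(L \right)} = 0$ ($K{\left(L \right)} = -2 + \frac{1}{3} \cdot 6 = -2 + 2 = 0$)
$V{\left(J \right)} = \frac{1}{6}$ ($V{\left(J \right)} = \frac{1}{6 + 0} = \frac{1}{6}$)
$\left(V{\left(-9 \right)} + 72\right) 129 = \left(\frac{1}{6} + 72\right) 129 = \frac{433}{6} \cdot 129 = \frac{18619}{2}$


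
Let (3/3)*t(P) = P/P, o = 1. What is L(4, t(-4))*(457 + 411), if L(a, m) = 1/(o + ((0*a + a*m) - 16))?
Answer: -868/11 ≈ -78.909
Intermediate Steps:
t(P) = 1 (t(P) = P/P = 1)
L(a, m) = 1/(-15 + a*m) (L(a, m) = 1/(1 + ((0*a + a*m) - 16)) = 1/(1 + ((0 + a*m) - 16)) = 1/(1 + (a*m - 16)) = 1/(1 + (-16 + a*m)) = 1/(-15 + a*m))
L(4, t(-4))*(457 + 411) = (457 + 411)/(-15 + 4*1) = 868/(-15 + 4) = 868/(-11) = -1/11*868 = -868/11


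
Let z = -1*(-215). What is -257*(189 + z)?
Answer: -103828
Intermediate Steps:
z = 215
-257*(189 + z) = -257*(189 + 215) = -257*404 = -103828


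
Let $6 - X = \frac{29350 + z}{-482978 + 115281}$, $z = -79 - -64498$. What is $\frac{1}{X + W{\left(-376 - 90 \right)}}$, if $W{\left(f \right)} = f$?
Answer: $- \frac{367697}{169046851} \approx -0.0021751$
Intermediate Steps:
$z = 64419$ ($z = -79 + 64498 = 64419$)
$X = \frac{2299951}{367697}$ ($X = 6 - \frac{29350 + 64419}{-482978 + 115281} = 6 - \frac{93769}{-367697} = 6 - 93769 \left(- \frac{1}{367697}\right) = 6 - - \frac{93769}{367697} = 6 + \frac{93769}{367697} = \frac{2299951}{367697} \approx 6.255$)
$\frac{1}{X + W{\left(-376 - 90 \right)}} = \frac{1}{\frac{2299951}{367697} - 466} = \frac{1}{- \frac{169046851}{367697}} = - \frac{367697}{169046851}$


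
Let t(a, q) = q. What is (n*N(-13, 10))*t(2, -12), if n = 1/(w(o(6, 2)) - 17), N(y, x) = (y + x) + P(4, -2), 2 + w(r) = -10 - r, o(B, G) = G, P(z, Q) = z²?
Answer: 156/31 ≈ 5.0323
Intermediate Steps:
w(r) = -12 - r (w(r) = -2 + (-10 - r) = -12 - r)
N(y, x) = 16 + x + y (N(y, x) = (y + x) + 4² = (x + y) + 16 = 16 + x + y)
n = -1/31 (n = 1/((-12 - 1*2) - 17) = 1/((-12 - 2) - 17) = 1/(-14 - 17) = 1/(-31) = -1/31 ≈ -0.032258)
(n*N(-13, 10))*t(2, -12) = -(16 + 10 - 13)/31*(-12) = -1/31*13*(-12) = -13/31*(-12) = 156/31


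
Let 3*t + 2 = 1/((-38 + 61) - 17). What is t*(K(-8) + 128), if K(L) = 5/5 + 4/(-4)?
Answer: -704/9 ≈ -78.222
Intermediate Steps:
t = -11/18 (t = -2/3 + 1/(3*((-38 + 61) - 17)) = -2/3 + 1/(3*(23 - 17)) = -2/3 + (1/3)/6 = -2/3 + (1/3)*(1/6) = -2/3 + 1/18 = -11/18 ≈ -0.61111)
K(L) = 0 (K(L) = 5*(1/5) + 4*(-1/4) = 1 - 1 = 0)
t*(K(-8) + 128) = -11*(0 + 128)/18 = -11/18*128 = -704/9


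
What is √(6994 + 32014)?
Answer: 4*√2438 ≈ 197.50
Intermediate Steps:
√(6994 + 32014) = √39008 = 4*√2438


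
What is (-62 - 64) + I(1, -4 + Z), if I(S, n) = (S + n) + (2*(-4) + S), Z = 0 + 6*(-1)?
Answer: -142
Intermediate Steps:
Z = -6 (Z = 0 - 6 = -6)
I(S, n) = -8 + n + 2*S (I(S, n) = (S + n) + (-8 + S) = -8 + n + 2*S)
(-62 - 64) + I(1, -4 + Z) = (-62 - 64) + (-8 + (-4 - 6) + 2*1) = -126 + (-8 - 10 + 2) = -126 - 16 = -142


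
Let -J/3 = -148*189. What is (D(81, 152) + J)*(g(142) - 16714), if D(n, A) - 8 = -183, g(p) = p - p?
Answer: -1399647074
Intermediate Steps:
g(p) = 0
D(n, A) = -175 (D(n, A) = 8 - 183 = -175)
J = 83916 (J = -(-444)*189 = -3*(-27972) = 83916)
(D(81, 152) + J)*(g(142) - 16714) = (-175 + 83916)*(0 - 16714) = 83741*(-16714) = -1399647074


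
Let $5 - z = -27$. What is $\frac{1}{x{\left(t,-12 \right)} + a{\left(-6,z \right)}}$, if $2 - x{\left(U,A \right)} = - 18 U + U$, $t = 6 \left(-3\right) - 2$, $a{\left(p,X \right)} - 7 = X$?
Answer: $- \frac{1}{299} \approx -0.0033445$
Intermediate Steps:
$z = 32$ ($z = 5 - -27 = 5 + 27 = 32$)
$a{\left(p,X \right)} = 7 + X$
$t = -20$ ($t = -18 - 2 = -20$)
$x{\left(U,A \right)} = 2 + 17 U$ ($x{\left(U,A \right)} = 2 - \left(- 18 U + U\right) = 2 - - 17 U = 2 + 17 U$)
$\frac{1}{x{\left(t,-12 \right)} + a{\left(-6,z \right)}} = \frac{1}{\left(2 + 17 \left(-20\right)\right) + \left(7 + 32\right)} = \frac{1}{\left(2 - 340\right) + 39} = \frac{1}{-338 + 39} = \frac{1}{-299} = - \frac{1}{299}$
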